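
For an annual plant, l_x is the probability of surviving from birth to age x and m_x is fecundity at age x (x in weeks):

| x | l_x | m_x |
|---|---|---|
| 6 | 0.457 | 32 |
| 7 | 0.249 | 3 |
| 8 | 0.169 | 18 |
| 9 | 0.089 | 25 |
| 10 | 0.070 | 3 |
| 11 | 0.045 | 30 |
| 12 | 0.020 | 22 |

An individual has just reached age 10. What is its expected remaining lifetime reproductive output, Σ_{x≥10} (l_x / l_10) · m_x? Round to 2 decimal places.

l_10 = 0.070. Conditional survival from age 10 to x is l_x / l_10.
  x=10: (0.070/0.070) × 3 = 3.0000
  x=11: (0.045/0.070) × 30 = 19.2857
  x=12: (0.020/0.070) × 22 = 6.2857
Sum = 3.0000 + 19.2857 + 6.2857 = 28.5714

28.57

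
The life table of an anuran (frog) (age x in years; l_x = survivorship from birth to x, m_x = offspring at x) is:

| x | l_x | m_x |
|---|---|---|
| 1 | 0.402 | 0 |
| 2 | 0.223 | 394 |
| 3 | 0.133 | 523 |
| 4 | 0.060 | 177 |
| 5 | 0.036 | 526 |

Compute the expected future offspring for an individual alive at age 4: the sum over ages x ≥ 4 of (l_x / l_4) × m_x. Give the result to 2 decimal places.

492.60

l_4 = 0.060. Conditional survival from age 4 to x is l_x / l_4.
  x=4: (0.060/0.060) × 177 = 177.0000
  x=5: (0.036/0.060) × 526 = 315.6000
Sum = 177.0000 + 315.6000 = 492.6000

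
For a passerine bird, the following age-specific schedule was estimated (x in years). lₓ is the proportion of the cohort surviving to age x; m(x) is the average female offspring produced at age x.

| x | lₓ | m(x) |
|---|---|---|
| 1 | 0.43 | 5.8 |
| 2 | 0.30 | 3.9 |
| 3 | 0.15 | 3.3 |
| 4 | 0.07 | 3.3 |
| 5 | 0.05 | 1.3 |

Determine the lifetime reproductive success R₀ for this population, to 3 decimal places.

4.455

R₀ = Σ lₓ m(x):
  age 1: 0.43 × 5.8 = 2.4940
  age 2: 0.30 × 3.9 = 1.1700
  age 3: 0.15 × 3.3 = 0.4950
  age 4: 0.07 × 3.3 = 0.2310
  age 5: 0.05 × 1.3 = 0.0650
R₀ = 2.4940 + 1.1700 + 0.4950 + 0.2310 + 0.0650 = 4.4550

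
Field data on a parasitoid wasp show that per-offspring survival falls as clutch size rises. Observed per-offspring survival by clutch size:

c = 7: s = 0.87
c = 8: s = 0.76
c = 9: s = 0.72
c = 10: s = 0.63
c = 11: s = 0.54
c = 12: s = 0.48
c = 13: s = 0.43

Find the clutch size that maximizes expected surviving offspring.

Expected surviving offspring = c × s(c):
  c=7: 7 × 0.87 = 6.090
  c=8: 8 × 0.76 = 6.080
  c=9: 9 × 0.72 = 6.480
  c=10: 10 × 0.63 = 6.300
  c=11: 11 × 0.54 = 5.940
  c=12: 12 × 0.48 = 5.760
  c=13: 13 × 0.43 = 5.590
Maximum at c = 9 (6.480 surviving offspring).

9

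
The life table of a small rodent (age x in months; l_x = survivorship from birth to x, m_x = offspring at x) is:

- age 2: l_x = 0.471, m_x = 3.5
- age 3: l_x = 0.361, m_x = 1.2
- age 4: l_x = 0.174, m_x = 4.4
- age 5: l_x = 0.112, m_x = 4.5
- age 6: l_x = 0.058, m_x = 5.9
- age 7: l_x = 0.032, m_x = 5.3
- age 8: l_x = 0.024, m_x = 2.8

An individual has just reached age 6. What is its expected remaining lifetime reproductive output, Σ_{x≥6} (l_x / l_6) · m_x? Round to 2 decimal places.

l_6 = 0.058. Conditional survival from age 6 to x is l_x / l_6.
  x=6: (0.058/0.058) × 5.9 = 5.9000
  x=7: (0.032/0.058) × 5.3 = 2.9241
  x=8: (0.024/0.058) × 2.8 = 1.1586
Sum = 5.9000 + 2.9241 + 1.1586 = 9.9828

9.98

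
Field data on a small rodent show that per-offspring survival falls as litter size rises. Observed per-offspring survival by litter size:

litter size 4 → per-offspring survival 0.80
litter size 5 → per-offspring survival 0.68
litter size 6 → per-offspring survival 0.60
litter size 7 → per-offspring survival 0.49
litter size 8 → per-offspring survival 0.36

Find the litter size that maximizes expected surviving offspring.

6

Expected surviving offspring = c × s(c):
  c=4: 4 × 0.80 = 3.200
  c=5: 5 × 0.68 = 3.400
  c=6: 6 × 0.60 = 3.600
  c=7: 7 × 0.49 = 3.430
  c=8: 8 × 0.36 = 2.880
Maximum at c = 6 (3.600 surviving offspring).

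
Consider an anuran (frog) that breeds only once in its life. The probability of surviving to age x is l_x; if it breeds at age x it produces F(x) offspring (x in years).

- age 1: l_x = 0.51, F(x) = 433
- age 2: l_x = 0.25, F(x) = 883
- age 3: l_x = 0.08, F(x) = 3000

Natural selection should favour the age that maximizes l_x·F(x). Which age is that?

Expected offspring if breeding at age x = l_x × F(x):
  age 1: 0.51 × 433 = 220.830
  age 2: 0.25 × 883 = 220.750
  age 3: 0.08 × 3000 = 240.000
Maximum at age 3 (240.000).

3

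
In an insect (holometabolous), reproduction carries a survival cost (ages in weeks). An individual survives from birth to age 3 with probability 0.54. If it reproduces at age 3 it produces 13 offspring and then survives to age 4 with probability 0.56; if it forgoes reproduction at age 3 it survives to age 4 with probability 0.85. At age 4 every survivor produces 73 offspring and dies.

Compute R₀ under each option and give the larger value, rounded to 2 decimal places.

breed at age 3: R₀ = 0.54 × (13 + 0.56 × 73) = 0.54 × 53.8800 = 29.0952
delay to age 4: R₀ = 0.54 × (0.85 × 73) = 0.54 × 62.0500 = 33.5070
Higher: delay to age 4 (33.5070).

33.51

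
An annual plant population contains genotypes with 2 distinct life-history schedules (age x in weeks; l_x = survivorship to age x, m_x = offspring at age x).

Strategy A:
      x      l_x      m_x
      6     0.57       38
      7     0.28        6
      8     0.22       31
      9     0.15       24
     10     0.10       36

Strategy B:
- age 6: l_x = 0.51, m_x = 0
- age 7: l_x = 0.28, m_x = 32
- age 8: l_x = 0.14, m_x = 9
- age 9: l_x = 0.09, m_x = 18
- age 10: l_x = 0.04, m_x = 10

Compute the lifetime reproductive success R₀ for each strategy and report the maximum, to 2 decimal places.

Strategy A: R₀ = 0.57×38 + 0.28×6 + 0.22×31 + 0.15×24 + 0.10×36 = 37.3600
Strategy B: R₀ = 0.51×0 + 0.28×32 + 0.14×9 + 0.09×18 + 0.04×10 = 12.2400
Highest R₀: strategy A with 37.3600.

37.36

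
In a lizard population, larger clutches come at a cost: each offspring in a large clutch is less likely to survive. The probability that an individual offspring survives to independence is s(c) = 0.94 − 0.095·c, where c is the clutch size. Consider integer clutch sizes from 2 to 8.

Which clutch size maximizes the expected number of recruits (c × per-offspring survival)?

5

Expected recruits = c × s(c):
  c=2: 2 × 0.750 = 1.500
  c=3: 3 × 0.655 = 1.965
  c=4: 4 × 0.560 = 2.240
  c=5: 5 × 0.465 = 2.325
  c=6: 6 × 0.370 = 2.220
  c=7: 7 × 0.275 = 1.925
  c=8: 8 × 0.180 = 1.440
Maximum at c = 5 (2.325 recruits).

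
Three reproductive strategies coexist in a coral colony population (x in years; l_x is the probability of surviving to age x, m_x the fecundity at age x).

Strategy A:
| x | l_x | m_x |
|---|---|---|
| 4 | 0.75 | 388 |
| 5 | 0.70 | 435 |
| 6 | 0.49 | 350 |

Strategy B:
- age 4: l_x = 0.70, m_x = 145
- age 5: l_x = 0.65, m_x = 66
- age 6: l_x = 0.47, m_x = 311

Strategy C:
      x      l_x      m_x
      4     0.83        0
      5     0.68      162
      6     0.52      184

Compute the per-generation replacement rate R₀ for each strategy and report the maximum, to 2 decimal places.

Strategy A: R₀ = 0.75×388 + 0.70×435 + 0.49×350 = 767.0000
Strategy B: R₀ = 0.70×145 + 0.65×66 + 0.47×311 = 290.5700
Strategy C: R₀ = 0.83×0 + 0.68×162 + 0.52×184 = 205.8400
Highest R₀: strategy A with 767.0000.

767.00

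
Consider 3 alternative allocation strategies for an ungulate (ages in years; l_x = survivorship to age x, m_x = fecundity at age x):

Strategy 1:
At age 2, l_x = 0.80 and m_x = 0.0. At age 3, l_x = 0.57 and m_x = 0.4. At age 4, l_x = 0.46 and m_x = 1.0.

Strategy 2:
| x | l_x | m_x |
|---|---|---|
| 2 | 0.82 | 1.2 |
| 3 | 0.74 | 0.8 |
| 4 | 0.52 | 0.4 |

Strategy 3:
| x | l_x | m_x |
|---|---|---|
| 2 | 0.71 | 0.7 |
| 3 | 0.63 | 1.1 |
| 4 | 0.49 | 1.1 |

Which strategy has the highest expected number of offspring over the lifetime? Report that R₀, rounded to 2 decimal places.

Strategy 1: R₀ = 0.80×0.0 + 0.57×0.4 + 0.46×1.0 = 0.6880
Strategy 2: R₀ = 0.82×1.2 + 0.74×0.8 + 0.52×0.4 = 1.7840
Strategy 3: R₀ = 0.71×0.7 + 0.63×1.1 + 0.49×1.1 = 1.7290
Highest R₀: strategy 2 with 1.7840.

1.78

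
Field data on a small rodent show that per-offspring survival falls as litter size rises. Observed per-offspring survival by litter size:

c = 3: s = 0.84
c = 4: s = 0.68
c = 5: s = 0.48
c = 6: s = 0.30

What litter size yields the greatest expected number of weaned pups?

Expected weaned pups = c × s(c):
  c=3: 3 × 0.84 = 2.520
  c=4: 4 × 0.68 = 2.720
  c=5: 5 × 0.48 = 2.400
  c=6: 6 × 0.30 = 1.800
Maximum at c = 4 (2.720 weaned pups).

4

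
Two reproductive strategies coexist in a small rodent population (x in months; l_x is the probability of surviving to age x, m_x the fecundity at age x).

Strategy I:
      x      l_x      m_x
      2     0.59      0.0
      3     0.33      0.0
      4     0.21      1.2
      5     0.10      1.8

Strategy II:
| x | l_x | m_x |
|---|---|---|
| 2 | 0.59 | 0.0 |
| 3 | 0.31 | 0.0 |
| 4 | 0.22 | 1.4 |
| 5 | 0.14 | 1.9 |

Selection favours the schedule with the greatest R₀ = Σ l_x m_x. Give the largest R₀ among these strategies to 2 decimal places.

Strategy I: R₀ = 0.59×0.0 + 0.33×0.0 + 0.21×1.2 + 0.10×1.8 = 0.4320
Strategy II: R₀ = 0.59×0.0 + 0.31×0.0 + 0.22×1.4 + 0.14×1.9 = 0.5740
Highest R₀: strategy II with 0.5740.

0.57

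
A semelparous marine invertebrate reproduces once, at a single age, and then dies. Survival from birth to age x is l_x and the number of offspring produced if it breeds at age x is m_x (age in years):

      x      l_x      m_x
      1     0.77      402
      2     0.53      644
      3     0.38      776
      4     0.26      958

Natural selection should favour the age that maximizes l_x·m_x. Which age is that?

2

Expected offspring if breeding at age x = l_x × m_x:
  age 1: 0.77 × 402 = 309.540
  age 2: 0.53 × 644 = 341.320
  age 3: 0.38 × 776 = 294.880
  age 4: 0.26 × 958 = 249.080
Maximum at age 2 (341.320).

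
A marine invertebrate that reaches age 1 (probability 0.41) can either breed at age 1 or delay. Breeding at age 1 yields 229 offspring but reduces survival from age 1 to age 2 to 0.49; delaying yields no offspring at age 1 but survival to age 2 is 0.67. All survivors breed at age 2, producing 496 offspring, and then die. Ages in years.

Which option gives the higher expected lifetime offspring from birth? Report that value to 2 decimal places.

193.54

breed at age 1: R₀ = 0.41 × (229 + 0.49 × 496) = 0.41 × 472.0400 = 193.5364
delay to age 2: R₀ = 0.41 × (0.67 × 496) = 0.41 × 332.3200 = 136.2512
Higher: breed at age 1 (193.5364).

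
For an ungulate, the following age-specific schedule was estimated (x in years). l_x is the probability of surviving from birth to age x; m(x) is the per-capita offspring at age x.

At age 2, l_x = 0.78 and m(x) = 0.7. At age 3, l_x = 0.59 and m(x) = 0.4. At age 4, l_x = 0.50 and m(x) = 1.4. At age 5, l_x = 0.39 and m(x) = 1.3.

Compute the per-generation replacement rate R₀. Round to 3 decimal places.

1.989

R₀ = Σ l_x m(x):
  age 2: 0.78 × 0.7 = 0.5460
  age 3: 0.59 × 0.4 = 0.2360
  age 4: 0.50 × 1.4 = 0.7000
  age 5: 0.39 × 1.3 = 0.5070
R₀ = 0.5460 + 0.2360 + 0.7000 + 0.5070 = 1.9890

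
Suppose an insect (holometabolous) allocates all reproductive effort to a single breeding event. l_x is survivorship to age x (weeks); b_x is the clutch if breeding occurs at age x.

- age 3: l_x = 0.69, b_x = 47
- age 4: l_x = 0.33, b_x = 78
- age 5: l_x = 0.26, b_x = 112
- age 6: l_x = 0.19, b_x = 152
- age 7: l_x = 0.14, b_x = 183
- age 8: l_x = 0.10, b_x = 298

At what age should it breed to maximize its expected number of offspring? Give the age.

3

Expected offspring if breeding at age x = l_x × b_x:
  age 3: 0.69 × 47 = 32.430
  age 4: 0.33 × 78 = 25.740
  age 5: 0.26 × 112 = 29.120
  age 6: 0.19 × 152 = 28.880
  age 7: 0.14 × 183 = 25.620
  age 8: 0.10 × 298 = 29.800
Maximum at age 3 (32.430).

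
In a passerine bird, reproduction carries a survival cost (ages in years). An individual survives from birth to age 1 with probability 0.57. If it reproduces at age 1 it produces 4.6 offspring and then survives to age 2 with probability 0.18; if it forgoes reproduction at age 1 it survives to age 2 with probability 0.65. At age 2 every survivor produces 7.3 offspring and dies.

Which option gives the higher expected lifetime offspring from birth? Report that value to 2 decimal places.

3.37

breed at age 1: R₀ = 0.57 × (4.6 + 0.18 × 7.3) = 0.57 × 5.9140 = 3.3710
delay to age 2: R₀ = 0.57 × (0.65 × 7.3) = 0.57 × 4.7450 = 2.7046
Higher: breed at age 1 (3.3710).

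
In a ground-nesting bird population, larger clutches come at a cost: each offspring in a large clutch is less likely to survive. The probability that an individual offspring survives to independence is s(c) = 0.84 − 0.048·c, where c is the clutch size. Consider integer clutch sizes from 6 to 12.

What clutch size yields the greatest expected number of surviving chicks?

9

Expected surviving chicks = c × s(c):
  c=6: 6 × 0.552 = 3.312
  c=7: 7 × 0.504 = 3.528
  c=8: 8 × 0.456 = 3.648
  c=9: 9 × 0.408 = 3.672
  c=10: 10 × 0.360 = 3.600
  c=11: 11 × 0.312 = 3.432
  c=12: 12 × 0.264 = 3.168
Maximum at c = 9 (3.672 surviving chicks).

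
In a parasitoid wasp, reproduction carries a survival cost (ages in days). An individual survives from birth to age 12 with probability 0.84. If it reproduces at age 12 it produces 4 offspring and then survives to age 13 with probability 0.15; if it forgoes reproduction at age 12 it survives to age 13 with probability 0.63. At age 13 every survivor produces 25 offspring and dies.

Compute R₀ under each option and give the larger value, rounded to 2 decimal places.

breed at age 12: R₀ = 0.84 × (4 + 0.15 × 25) = 0.84 × 7.7500 = 6.5100
delay to age 13: R₀ = 0.84 × (0.63 × 25) = 0.84 × 15.7500 = 13.2300
Higher: delay to age 13 (13.2300).

13.23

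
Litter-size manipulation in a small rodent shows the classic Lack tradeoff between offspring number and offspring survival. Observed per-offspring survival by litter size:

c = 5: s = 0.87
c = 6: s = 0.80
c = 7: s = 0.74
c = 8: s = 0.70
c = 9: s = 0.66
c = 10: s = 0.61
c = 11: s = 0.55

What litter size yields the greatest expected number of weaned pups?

10

Expected weaned pups = c × s(c):
  c=5: 5 × 0.87 = 4.350
  c=6: 6 × 0.80 = 4.800
  c=7: 7 × 0.74 = 5.180
  c=8: 8 × 0.70 = 5.600
  c=9: 9 × 0.66 = 5.940
  c=10: 10 × 0.61 = 6.100
  c=11: 11 × 0.55 = 6.050
Maximum at c = 10 (6.100 weaned pups).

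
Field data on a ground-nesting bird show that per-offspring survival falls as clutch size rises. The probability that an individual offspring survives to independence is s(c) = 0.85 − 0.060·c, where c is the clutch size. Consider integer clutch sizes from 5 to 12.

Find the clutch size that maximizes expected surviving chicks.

Expected surviving chicks = c × s(c):
  c=5: 5 × 0.550 = 2.750
  c=6: 6 × 0.490 = 2.940
  c=7: 7 × 0.430 = 3.010
  c=8: 8 × 0.370 = 2.960
  c=9: 9 × 0.310 = 2.790
  c=10: 10 × 0.250 = 2.500
  c=11: 11 × 0.190 = 2.090
  c=12: 12 × 0.130 = 1.560
Maximum at c = 7 (3.010 surviving chicks).

7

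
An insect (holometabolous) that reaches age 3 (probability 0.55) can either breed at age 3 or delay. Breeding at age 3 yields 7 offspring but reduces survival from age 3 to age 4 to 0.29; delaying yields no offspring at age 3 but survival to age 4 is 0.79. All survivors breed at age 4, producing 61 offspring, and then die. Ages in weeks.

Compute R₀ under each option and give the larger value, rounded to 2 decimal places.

26.50

breed at age 3: R₀ = 0.55 × (7 + 0.29 × 61) = 0.55 × 24.6900 = 13.5795
delay to age 4: R₀ = 0.55 × (0.79 × 61) = 0.55 × 48.1900 = 26.5045
Higher: delay to age 4 (26.5045).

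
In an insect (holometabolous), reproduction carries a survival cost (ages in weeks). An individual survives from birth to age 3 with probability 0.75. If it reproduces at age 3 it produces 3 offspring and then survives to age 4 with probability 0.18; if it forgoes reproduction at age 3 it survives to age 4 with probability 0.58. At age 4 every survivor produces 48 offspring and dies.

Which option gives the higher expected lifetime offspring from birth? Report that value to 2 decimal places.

20.88

breed at age 3: R₀ = 0.75 × (3 + 0.18 × 48) = 0.75 × 11.6400 = 8.7300
delay to age 4: R₀ = 0.75 × (0.58 × 48) = 0.75 × 27.8400 = 20.8800
Higher: delay to age 4 (20.8800).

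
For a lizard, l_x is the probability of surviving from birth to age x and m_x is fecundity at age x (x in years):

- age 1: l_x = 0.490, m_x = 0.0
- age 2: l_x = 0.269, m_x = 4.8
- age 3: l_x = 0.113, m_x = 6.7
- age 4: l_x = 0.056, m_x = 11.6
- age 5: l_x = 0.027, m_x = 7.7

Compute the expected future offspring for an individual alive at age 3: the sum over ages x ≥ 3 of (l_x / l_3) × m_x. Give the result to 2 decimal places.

14.29

l_3 = 0.113. Conditional survival from age 3 to x is l_x / l_3.
  x=3: (0.113/0.113) × 6.7 = 6.7000
  x=4: (0.056/0.113) × 11.6 = 5.7487
  x=5: (0.027/0.113) × 7.7 = 1.8398
Sum = 6.7000 + 5.7487 + 1.8398 = 14.2885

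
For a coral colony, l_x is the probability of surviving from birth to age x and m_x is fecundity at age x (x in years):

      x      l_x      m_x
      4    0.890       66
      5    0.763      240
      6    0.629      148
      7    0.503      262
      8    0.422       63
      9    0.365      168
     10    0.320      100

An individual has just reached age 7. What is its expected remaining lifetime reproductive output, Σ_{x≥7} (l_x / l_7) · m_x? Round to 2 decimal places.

500.38

l_7 = 0.503. Conditional survival from age 7 to x is l_x / l_7.
  x=7: (0.503/0.503) × 262 = 262.0000
  x=8: (0.422/0.503) × 63 = 52.8549
  x=9: (0.365/0.503) × 168 = 121.9085
  x=10: (0.320/0.503) × 100 = 63.6183
Sum = 262.0000 + 52.8549 + 121.9085 + 63.6183 = 500.3817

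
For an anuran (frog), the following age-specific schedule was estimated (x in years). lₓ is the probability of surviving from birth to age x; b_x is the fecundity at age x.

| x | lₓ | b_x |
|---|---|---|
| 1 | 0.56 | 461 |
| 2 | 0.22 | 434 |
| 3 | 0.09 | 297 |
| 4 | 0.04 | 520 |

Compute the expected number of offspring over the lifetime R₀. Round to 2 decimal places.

R₀ = Σ lₓ b_x:
  age 1: 0.56 × 461 = 258.1600
  age 2: 0.22 × 434 = 95.4800
  age 3: 0.09 × 297 = 26.7300
  age 4: 0.04 × 520 = 20.8000
R₀ = 258.1600 + 95.4800 + 26.7300 + 20.8000 = 401.1700

401.17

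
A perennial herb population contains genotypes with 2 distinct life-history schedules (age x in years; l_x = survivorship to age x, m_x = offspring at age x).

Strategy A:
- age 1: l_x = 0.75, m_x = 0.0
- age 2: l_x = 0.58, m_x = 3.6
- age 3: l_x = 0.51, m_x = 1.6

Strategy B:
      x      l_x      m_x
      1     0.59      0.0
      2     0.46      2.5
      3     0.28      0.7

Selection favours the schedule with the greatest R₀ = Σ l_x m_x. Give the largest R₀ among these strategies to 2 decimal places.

Strategy A: R₀ = 0.75×0.0 + 0.58×3.6 + 0.51×1.6 = 2.9040
Strategy B: R₀ = 0.59×0.0 + 0.46×2.5 + 0.28×0.7 = 1.3460
Highest R₀: strategy A with 2.9040.

2.90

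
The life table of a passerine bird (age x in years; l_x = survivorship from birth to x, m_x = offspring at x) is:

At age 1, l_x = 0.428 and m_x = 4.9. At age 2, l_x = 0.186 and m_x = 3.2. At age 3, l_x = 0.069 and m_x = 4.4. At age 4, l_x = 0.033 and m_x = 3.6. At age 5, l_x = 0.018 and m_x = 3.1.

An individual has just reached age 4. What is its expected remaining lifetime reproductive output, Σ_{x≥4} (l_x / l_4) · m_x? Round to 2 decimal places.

l_4 = 0.033. Conditional survival from age 4 to x is l_x / l_4.
  x=4: (0.033/0.033) × 3.6 = 3.6000
  x=5: (0.018/0.033) × 3.1 = 1.6909
Sum = 3.6000 + 1.6909 = 5.2909

5.29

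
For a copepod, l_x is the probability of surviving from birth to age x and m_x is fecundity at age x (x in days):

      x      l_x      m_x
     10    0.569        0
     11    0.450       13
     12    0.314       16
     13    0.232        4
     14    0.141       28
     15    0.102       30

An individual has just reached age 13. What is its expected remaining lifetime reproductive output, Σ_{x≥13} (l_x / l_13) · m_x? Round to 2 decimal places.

l_13 = 0.232. Conditional survival from age 13 to x is l_x / l_13.
  x=13: (0.232/0.232) × 4 = 4.0000
  x=14: (0.141/0.232) × 28 = 17.0172
  x=15: (0.102/0.232) × 30 = 13.1897
Sum = 4.0000 + 17.0172 + 13.1897 = 34.2069

34.21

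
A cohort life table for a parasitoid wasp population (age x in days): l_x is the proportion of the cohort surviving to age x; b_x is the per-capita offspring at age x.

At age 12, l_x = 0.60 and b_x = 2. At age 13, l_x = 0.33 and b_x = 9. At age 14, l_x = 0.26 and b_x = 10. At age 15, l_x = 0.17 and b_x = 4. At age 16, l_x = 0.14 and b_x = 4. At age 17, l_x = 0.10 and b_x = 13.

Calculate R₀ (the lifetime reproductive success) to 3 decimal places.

9.310

R₀ = Σ l_x b_x:
  age 12: 0.60 × 2 = 1.2000
  age 13: 0.33 × 9 = 2.9700
  age 14: 0.26 × 10 = 2.6000
  age 15: 0.17 × 4 = 0.6800
  age 16: 0.14 × 4 = 0.5600
  age 17: 0.10 × 13 = 1.3000
R₀ = 1.2000 + 2.9700 + 2.6000 + 0.6800 + 0.5600 + 1.3000 = 9.3100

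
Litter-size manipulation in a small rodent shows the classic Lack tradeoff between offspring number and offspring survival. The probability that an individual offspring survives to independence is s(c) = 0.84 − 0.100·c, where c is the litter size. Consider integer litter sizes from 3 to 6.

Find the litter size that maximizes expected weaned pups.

Expected weaned pups = c × s(c):
  c=3: 3 × 0.540 = 1.620
  c=4: 4 × 0.440 = 1.760
  c=5: 5 × 0.340 = 1.700
  c=6: 6 × 0.240 = 1.440
Maximum at c = 4 (1.760 weaned pups).

4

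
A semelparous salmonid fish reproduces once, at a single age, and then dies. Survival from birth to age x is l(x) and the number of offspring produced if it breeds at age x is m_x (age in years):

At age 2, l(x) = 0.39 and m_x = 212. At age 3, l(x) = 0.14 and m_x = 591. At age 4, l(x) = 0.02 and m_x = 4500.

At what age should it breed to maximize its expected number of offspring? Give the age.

4

Expected offspring if breeding at age x = l(x) × m_x:
  age 2: 0.39 × 212 = 82.680
  age 3: 0.14 × 591 = 82.740
  age 4: 0.02 × 4500 = 90.000
Maximum at age 4 (90.000).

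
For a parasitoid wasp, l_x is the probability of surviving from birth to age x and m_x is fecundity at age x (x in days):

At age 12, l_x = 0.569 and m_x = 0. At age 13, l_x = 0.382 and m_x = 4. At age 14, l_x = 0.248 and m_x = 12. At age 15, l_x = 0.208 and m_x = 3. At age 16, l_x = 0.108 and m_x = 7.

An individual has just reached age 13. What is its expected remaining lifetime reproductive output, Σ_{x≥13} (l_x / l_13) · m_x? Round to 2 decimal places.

l_13 = 0.382. Conditional survival from age 13 to x is l_x / l_13.
  x=13: (0.382/0.382) × 4 = 4.0000
  x=14: (0.248/0.382) × 12 = 7.7906
  x=15: (0.208/0.382) × 3 = 1.6335
  x=16: (0.108/0.382) × 7 = 1.9791
Sum = 4.0000 + 7.7906 + 1.6335 + 1.9791 = 15.4031

15.40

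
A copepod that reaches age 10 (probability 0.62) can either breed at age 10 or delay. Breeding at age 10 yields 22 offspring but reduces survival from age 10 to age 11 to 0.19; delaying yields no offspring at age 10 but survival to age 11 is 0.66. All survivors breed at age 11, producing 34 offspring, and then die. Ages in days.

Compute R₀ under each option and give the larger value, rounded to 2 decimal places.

17.65

breed at age 10: R₀ = 0.62 × (22 + 0.19 × 34) = 0.62 × 28.4600 = 17.6452
delay to age 11: R₀ = 0.62 × (0.66 × 34) = 0.62 × 22.4400 = 13.9128
Higher: breed at age 10 (17.6452).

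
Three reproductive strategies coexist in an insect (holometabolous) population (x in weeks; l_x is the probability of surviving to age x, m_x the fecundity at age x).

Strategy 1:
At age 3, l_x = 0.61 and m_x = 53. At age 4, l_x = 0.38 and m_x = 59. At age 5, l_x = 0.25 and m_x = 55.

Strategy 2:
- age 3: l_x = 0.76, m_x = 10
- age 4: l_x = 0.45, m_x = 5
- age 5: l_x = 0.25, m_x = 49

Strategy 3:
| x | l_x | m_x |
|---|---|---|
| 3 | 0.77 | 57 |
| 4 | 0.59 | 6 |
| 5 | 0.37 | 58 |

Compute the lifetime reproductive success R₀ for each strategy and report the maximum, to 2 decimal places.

68.89

Strategy 1: R₀ = 0.61×53 + 0.38×59 + 0.25×55 = 68.5000
Strategy 2: R₀ = 0.76×10 + 0.45×5 + 0.25×49 = 22.1000
Strategy 3: R₀ = 0.77×57 + 0.59×6 + 0.37×58 = 68.8900
Highest R₀: strategy 3 with 68.8900.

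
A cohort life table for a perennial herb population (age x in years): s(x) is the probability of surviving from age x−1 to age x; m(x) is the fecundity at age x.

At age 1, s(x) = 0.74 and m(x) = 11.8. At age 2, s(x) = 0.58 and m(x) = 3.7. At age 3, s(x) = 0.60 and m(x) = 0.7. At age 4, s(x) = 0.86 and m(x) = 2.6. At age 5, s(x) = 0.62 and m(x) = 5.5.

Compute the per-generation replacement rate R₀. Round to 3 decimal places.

11.831

Survivorship from birth: l_x = s_1·s_2·…·s_x.
  l_1 = 0.74000
  l_2 = 0.42920
  l_3 = 0.25752
  l_4 = 0.22147
  l_5 = 0.13731
R₀ = Σ l_x m(x):
  age 1: 0.74000 × 11.8 = 8.7320
  age 2: 0.42920 × 3.7 = 1.5880
  age 3: 0.25752 × 0.7 = 0.1803
  age 4: 0.22147 × 2.6 = 0.5758
  age 5: 0.13731 × 5.5 = 0.7552
R₀ = 8.7320 + 1.5880 + 0.1803 + 0.5758 + 0.7552 = 11.8313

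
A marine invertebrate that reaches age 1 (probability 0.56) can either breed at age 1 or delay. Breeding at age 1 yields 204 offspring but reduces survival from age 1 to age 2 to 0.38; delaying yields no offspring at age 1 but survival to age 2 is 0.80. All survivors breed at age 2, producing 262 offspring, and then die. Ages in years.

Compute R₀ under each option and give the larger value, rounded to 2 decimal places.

breed at age 1: R₀ = 0.56 × (204 + 0.38 × 262) = 0.56 × 303.5600 = 169.9936
delay to age 2: R₀ = 0.56 × (0.80 × 262) = 0.56 × 209.6000 = 117.3760
Higher: breed at age 1 (169.9936).

169.99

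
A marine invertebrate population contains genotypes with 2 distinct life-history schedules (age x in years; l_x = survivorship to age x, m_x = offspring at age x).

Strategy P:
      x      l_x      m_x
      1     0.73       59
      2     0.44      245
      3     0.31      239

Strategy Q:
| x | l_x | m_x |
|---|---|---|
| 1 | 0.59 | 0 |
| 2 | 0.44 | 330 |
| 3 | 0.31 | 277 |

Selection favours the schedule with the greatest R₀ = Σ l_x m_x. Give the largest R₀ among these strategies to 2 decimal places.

231.07

Strategy P: R₀ = 0.73×59 + 0.44×245 + 0.31×239 = 224.9600
Strategy Q: R₀ = 0.59×0 + 0.44×330 + 0.31×277 = 231.0700
Highest R₀: strategy Q with 231.0700.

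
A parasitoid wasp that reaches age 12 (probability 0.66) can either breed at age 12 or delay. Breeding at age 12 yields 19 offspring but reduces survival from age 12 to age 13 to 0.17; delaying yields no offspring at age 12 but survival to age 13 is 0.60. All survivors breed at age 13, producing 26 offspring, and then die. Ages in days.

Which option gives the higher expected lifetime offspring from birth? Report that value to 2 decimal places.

15.46

breed at age 12: R₀ = 0.66 × (19 + 0.17 × 26) = 0.66 × 23.4200 = 15.4572
delay to age 13: R₀ = 0.66 × (0.60 × 26) = 0.66 × 15.6000 = 10.2960
Higher: breed at age 12 (15.4572).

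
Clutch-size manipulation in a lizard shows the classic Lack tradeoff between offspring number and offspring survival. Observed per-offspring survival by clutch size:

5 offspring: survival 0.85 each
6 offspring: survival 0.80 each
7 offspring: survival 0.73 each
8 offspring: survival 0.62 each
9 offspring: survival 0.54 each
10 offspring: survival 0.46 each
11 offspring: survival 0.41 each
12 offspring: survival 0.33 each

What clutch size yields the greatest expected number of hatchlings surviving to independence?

7

Expected hatchlings surviving to independence = c × s(c):
  c=5: 5 × 0.85 = 4.250
  c=6: 6 × 0.80 = 4.800
  c=7: 7 × 0.73 = 5.110
  c=8: 8 × 0.62 = 4.960
  c=9: 9 × 0.54 = 4.860
  c=10: 10 × 0.46 = 4.600
  c=11: 11 × 0.41 = 4.510
  c=12: 12 × 0.33 = 3.960
Maximum at c = 7 (5.110 hatchlings surviving to independence).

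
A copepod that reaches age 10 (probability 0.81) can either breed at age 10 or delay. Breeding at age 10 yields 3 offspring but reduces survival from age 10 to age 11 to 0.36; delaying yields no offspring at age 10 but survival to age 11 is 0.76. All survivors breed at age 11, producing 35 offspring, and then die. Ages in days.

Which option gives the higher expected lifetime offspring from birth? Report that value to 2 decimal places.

breed at age 10: R₀ = 0.81 × (3 + 0.36 × 35) = 0.81 × 15.6000 = 12.6360
delay to age 11: R₀ = 0.81 × (0.76 × 35) = 0.81 × 26.6000 = 21.5460
Higher: delay to age 11 (21.5460).

21.55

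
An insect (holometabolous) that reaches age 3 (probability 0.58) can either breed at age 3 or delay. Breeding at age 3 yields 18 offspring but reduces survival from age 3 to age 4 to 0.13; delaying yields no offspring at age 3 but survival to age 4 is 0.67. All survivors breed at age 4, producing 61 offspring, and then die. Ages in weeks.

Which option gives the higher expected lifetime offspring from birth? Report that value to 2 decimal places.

23.70

breed at age 3: R₀ = 0.58 × (18 + 0.13 × 61) = 0.58 × 25.9300 = 15.0394
delay to age 4: R₀ = 0.58 × (0.67 × 61) = 0.58 × 40.8700 = 23.7046
Higher: delay to age 4 (23.7046).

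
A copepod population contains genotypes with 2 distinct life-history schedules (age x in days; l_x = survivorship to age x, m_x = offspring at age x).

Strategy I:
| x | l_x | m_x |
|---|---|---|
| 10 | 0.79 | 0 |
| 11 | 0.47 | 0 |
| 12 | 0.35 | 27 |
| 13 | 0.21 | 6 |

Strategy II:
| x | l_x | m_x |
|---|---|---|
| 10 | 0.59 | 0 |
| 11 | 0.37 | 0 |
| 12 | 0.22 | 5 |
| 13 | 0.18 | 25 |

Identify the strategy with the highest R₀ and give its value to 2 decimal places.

Strategy I: R₀ = 0.79×0 + 0.47×0 + 0.35×27 + 0.21×6 = 10.7100
Strategy II: R₀ = 0.59×0 + 0.37×0 + 0.22×5 + 0.18×25 = 5.6000
Highest R₀: strategy I with 10.7100.

10.71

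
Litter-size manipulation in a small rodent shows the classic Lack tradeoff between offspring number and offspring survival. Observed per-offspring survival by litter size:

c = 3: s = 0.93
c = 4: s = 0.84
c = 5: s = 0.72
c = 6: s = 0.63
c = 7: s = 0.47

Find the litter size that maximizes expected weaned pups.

Expected weaned pups = c × s(c):
  c=3: 3 × 0.93 = 2.790
  c=4: 4 × 0.84 = 3.360
  c=5: 5 × 0.72 = 3.600
  c=6: 6 × 0.63 = 3.780
  c=7: 7 × 0.47 = 3.290
Maximum at c = 6 (3.780 weaned pups).

6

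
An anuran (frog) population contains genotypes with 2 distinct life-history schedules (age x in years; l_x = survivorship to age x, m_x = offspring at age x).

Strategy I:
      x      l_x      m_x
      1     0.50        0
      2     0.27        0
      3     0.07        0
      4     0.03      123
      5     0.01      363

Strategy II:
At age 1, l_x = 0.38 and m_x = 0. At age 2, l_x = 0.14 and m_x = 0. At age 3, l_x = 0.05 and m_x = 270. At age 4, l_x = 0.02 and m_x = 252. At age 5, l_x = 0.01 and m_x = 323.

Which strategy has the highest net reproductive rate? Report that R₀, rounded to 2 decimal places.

Strategy I: R₀ = 0.50×0 + 0.27×0 + 0.07×0 + 0.03×123 + 0.01×363 = 7.3200
Strategy II: R₀ = 0.38×0 + 0.14×0 + 0.05×270 + 0.02×252 + 0.01×323 = 21.7700
Highest R₀: strategy II with 21.7700.

21.77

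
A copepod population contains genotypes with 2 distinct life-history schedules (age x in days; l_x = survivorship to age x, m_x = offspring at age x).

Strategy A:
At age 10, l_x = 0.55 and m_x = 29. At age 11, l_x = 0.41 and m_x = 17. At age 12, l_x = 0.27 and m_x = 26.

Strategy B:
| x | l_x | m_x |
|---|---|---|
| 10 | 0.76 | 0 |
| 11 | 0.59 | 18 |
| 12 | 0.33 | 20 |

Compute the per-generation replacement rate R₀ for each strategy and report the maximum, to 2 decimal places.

29.94

Strategy A: R₀ = 0.55×29 + 0.41×17 + 0.27×26 = 29.9400
Strategy B: R₀ = 0.76×0 + 0.59×18 + 0.33×20 = 17.2200
Highest R₀: strategy A with 29.9400.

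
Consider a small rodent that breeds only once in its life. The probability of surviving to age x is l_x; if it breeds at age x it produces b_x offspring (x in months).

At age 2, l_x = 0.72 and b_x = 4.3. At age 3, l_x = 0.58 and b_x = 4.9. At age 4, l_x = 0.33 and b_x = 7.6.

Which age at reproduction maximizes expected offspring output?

2

Expected offspring if breeding at age x = l_x × b_x:
  age 2: 0.72 × 4.3 = 3.096
  age 3: 0.58 × 4.9 = 2.842
  age 4: 0.33 × 7.6 = 2.508
Maximum at age 2 (3.096).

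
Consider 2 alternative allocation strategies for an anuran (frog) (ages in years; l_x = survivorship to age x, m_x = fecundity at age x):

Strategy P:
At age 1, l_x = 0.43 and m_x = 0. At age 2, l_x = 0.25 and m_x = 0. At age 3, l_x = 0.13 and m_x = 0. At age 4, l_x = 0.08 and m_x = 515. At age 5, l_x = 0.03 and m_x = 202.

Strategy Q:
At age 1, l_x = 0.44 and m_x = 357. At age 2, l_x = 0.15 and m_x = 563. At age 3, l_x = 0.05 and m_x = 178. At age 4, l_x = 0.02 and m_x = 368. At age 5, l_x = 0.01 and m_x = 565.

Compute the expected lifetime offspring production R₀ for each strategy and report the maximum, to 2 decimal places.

263.44

Strategy P: R₀ = 0.43×0 + 0.25×0 + 0.13×0 + 0.08×515 + 0.03×202 = 47.2600
Strategy Q: R₀ = 0.44×357 + 0.15×563 + 0.05×178 + 0.02×368 + 0.01×565 = 263.4400
Highest R₀: strategy Q with 263.4400.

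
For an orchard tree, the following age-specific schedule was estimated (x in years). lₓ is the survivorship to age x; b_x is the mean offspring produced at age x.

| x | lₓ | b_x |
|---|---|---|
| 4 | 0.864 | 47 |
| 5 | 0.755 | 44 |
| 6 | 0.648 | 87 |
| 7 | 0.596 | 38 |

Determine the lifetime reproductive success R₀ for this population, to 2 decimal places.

R₀ = Σ lₓ b_x:
  age 4: 0.864 × 47 = 40.6080
  age 5: 0.755 × 44 = 33.2200
  age 6: 0.648 × 87 = 56.3760
  age 7: 0.596 × 38 = 22.6480
R₀ = 40.6080 + 33.2200 + 56.3760 + 22.6480 = 152.8520

152.85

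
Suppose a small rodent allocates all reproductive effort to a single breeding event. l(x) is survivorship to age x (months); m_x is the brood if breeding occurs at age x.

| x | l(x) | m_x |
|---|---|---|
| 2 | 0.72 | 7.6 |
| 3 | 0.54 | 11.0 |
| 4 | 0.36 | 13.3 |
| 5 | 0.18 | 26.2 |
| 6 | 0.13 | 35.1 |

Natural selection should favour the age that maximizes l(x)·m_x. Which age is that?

3

Expected offspring if breeding at age x = l(x) × m_x:
  age 2: 0.72 × 7.6 = 5.472
  age 3: 0.54 × 11.0 = 5.940
  age 4: 0.36 × 13.3 = 4.788
  age 5: 0.18 × 26.2 = 4.716
  age 6: 0.13 × 35.1 = 4.563
Maximum at age 3 (5.940).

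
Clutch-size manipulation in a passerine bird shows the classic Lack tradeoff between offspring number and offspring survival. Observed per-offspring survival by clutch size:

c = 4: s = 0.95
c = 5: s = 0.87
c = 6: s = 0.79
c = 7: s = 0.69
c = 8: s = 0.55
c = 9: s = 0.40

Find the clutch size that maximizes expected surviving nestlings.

7

Expected surviving nestlings = c × s(c):
  c=4: 4 × 0.95 = 3.800
  c=5: 5 × 0.87 = 4.350
  c=6: 6 × 0.79 = 4.740
  c=7: 7 × 0.69 = 4.830
  c=8: 8 × 0.55 = 4.400
  c=9: 9 × 0.40 = 3.600
Maximum at c = 7 (4.830 surviving nestlings).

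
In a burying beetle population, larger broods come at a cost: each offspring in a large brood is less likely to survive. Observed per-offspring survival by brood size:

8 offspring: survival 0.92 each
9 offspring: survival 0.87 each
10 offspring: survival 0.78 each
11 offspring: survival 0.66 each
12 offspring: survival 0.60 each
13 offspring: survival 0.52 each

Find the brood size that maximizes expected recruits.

9

Expected recruits = c × s(c):
  c=8: 8 × 0.92 = 7.360
  c=9: 9 × 0.87 = 7.830
  c=10: 10 × 0.78 = 7.800
  c=11: 11 × 0.66 = 7.260
  c=12: 12 × 0.60 = 7.200
  c=13: 13 × 0.52 = 6.760
Maximum at c = 9 (7.830 recruits).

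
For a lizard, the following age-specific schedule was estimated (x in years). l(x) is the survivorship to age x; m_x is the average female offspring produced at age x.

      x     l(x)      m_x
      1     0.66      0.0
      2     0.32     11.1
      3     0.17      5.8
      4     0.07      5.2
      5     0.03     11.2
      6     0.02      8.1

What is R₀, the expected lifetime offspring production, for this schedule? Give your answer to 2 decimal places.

5.40

R₀ = Σ l(x) m_x:
  age 1: 0.66 × 0.0 = 0.0000
  age 2: 0.32 × 11.1 = 3.5520
  age 3: 0.17 × 5.8 = 0.9860
  age 4: 0.07 × 5.2 = 0.3640
  age 5: 0.03 × 11.2 = 0.3360
  age 6: 0.02 × 8.1 = 0.1620
R₀ = 0.0000 + 3.5520 + 0.9860 + 0.3640 + 0.3360 + 0.1620 = 5.4000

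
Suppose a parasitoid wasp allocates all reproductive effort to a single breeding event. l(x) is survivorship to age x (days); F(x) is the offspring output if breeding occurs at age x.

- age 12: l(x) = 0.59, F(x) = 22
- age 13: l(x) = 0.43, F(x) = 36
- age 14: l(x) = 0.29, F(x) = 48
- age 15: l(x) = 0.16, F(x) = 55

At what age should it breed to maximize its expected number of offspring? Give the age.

13

Expected offspring if breeding at age x = l(x) × F(x):
  age 12: 0.59 × 22 = 12.980
  age 13: 0.43 × 36 = 15.480
  age 14: 0.29 × 48 = 13.920
  age 15: 0.16 × 55 = 8.800
Maximum at age 13 (15.480).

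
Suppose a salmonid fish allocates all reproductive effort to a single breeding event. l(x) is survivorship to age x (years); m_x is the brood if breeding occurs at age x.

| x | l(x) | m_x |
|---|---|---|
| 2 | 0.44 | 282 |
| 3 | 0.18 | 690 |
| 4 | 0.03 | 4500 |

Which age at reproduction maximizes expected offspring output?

4

Expected offspring if breeding at age x = l(x) × m_x:
  age 2: 0.44 × 282 = 124.080
  age 3: 0.18 × 690 = 124.200
  age 4: 0.03 × 4500 = 135.000
Maximum at age 4 (135.000).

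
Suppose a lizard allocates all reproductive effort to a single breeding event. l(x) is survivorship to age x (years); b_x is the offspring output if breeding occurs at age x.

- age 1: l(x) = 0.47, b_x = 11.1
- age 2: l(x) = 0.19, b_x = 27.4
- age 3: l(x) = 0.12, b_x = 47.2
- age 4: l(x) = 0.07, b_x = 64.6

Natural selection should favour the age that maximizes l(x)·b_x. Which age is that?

Expected offspring if breeding at age x = l(x) × b_x:
  age 1: 0.47 × 11.1 = 5.217
  age 2: 0.19 × 27.4 = 5.206
  age 3: 0.12 × 47.2 = 5.664
  age 4: 0.07 × 64.6 = 4.522
Maximum at age 3 (5.664).

3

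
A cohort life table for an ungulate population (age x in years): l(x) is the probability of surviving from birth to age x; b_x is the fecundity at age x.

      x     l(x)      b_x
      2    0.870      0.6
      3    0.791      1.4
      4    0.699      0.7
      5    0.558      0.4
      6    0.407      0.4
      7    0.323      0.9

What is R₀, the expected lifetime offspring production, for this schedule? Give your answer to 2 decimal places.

2.80

R₀ = Σ l(x) b_x:
  age 2: 0.870 × 0.6 = 0.5220
  age 3: 0.791 × 1.4 = 1.1074
  age 4: 0.699 × 0.7 = 0.4893
  age 5: 0.558 × 0.4 = 0.2232
  age 6: 0.407 × 0.4 = 0.1628
  age 7: 0.323 × 0.9 = 0.2907
R₀ = 0.5220 + 1.1074 + 0.4893 + 0.2232 + 0.1628 + 0.2907 = 2.7954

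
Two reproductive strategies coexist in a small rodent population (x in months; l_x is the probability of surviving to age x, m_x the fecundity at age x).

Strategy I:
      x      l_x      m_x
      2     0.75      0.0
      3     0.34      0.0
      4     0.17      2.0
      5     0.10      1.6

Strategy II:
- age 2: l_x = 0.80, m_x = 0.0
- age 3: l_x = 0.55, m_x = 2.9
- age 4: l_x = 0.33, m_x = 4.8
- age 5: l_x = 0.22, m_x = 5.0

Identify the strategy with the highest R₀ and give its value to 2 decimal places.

4.28

Strategy I: R₀ = 0.75×0.0 + 0.34×0.0 + 0.17×2.0 + 0.10×1.6 = 0.5000
Strategy II: R₀ = 0.80×0.0 + 0.55×2.9 + 0.33×4.8 + 0.22×5.0 = 4.2790
Highest R₀: strategy II with 4.2790.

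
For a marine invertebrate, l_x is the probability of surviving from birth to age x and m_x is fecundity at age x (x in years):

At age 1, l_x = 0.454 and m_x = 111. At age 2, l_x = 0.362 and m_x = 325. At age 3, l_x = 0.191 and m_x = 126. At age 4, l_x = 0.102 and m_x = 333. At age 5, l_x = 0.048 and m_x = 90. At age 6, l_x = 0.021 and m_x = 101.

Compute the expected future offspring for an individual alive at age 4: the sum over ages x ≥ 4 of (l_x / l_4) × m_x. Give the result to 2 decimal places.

396.15

l_4 = 0.102. Conditional survival from age 4 to x is l_x / l_4.
  x=4: (0.102/0.102) × 333 = 333.0000
  x=5: (0.048/0.102) × 90 = 42.3529
  x=6: (0.021/0.102) × 101 = 20.7941
Sum = 333.0000 + 42.3529 + 20.7941 = 396.1471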